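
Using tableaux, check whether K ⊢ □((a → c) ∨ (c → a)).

Valid in K

Tableau for the negation ¬□((a → c) ∨ (c → a)):
1. ¬□((a → c) ∨ (c → a)), u
2. ¬((a → c) ∨ (c → a)), v
3. ¬(a → c), v
4. ¬(c → a), v
5. a, v
6. ¬c, v
7. c, v
8. ¬a, v
Accessibility: uRv
Branch closes: c and ¬c both at v.
All branches of the negation close; one closing branch shown above.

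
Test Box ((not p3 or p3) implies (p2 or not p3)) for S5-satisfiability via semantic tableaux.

Satisfiable (open branch found)

1. Box ((not p3 or p3) implies (p2 or not p3)), w0
2. (not p3 or p3) implies (p2 or not p3), w0
3. p2 or not p3, w0
4. not p3, w0
Accessibility: w0Rw0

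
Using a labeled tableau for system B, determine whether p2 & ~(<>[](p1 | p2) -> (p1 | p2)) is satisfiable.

1. p2 & ~(<>[](p1 | p2) -> (p1 | p2)), u
2. p2, u
3. ~(<>[](p1 | p2) -> (p1 | p2)), u
4. <>[](p1 | p2), u
5. ~(p1 | p2), u
6. ~p1, u
7. ~p2, u
Accessibility: uRu
Branch closes: p2 and ~p2 both at u.
Every branch closes; the branch above is one of them.

Unsatisfiable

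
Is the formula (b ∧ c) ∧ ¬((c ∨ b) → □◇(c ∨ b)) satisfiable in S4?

Satisfiable (open branch found)

1. (b ∧ c) ∧ ¬((c ∨ b) → □◇(c ∨ b)), 0
2. b ∧ c, 0
3. ¬((c ∨ b) → □◇(c ∨ b)), 0
4. b, 0
5. c, 0
6. c ∨ b, 0
7. ¬□◇(c ∨ b), 0
8. ¬◇(c ∨ b), 1
9. ¬(c ∨ b), 1
10. ¬c, 1
11. ¬b, 1
Accessibility: 0R0, 0R1, 1R1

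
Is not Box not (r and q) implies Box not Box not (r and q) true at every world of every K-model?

Tableau for the negation not (not Box not (r and q) implies Box not Box not (r and q)):
1. not (not Box not (r and q) implies Box not Box not (r and q)), 0
2. not Box not (r and q), 0
3. not Box not Box not (r and q), 0
4. r and q, 1
5. r, 1
6. q, 1
7. Box not (r and q), 2
Accessibility: 0R1, 0R2
The negation has an open branch (countermodel exists).

Invalid (countermodel exists)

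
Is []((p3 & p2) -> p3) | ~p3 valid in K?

Valid in K

Tableau for the negation ~([]((p3 & p2) -> p3) | ~p3):
1. ~([]((p3 & p2) -> p3) | ~p3), w0
2. ~[]((p3 & p2) -> p3), w0
3. p3, w0
4. ~((p3 & p2) -> p3), w1
5. p3 & p2, w1
6. ~p3, w1
7. p3, w1
8. p2, w1
Accessibility: w0Rw1
Branch closes: p3 and ~p3 both at w1.
All branches of the negation close; one closing branch shown above.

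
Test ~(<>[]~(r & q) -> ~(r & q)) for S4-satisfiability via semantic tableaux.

1. ~(<>[]~(r & q) -> ~(r & q)), u
2. <>[]~(r & q), u
3. r & q, u
4. r, u
5. q, u
6. []~(r & q), v
7. ~(r & q), v
8. ~q, v
Accessibility: uRu, uRv, vRv

Yes, satisfiable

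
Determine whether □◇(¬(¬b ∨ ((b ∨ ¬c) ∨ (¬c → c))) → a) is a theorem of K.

Tableau for the negation ¬□◇(¬(¬b ∨ ((b ∨ ¬c) ∨ (¬c → c))) → a):
1. ¬□◇(¬(¬b ∨ ((b ∨ ¬c) ∨ (¬c → c))) → a), w0
2. ¬◇(¬(¬b ∨ ((b ∨ ¬c) ∨ (¬c → c))) → a), w1   [¬□-rule on 1: fresh world w1, w0Rw1]
Accessibility: w0Rw1
The negation has an open branch (countermodel exists).

Invalid (countermodel exists)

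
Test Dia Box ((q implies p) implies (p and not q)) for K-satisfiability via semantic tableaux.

Yes, satisfiable

1. Dia Box ((q implies p) implies (p and not q)), 0
2. Box ((q implies p) implies (p and not q)), 1
Accessibility: 0R1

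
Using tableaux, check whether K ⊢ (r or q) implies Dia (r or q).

Not valid

Tableau for the negation not ((r or q) implies Dia (r or q)):
1. not ((r or q) implies Dia (r or q)), 0
2. r or q, 0
3. not Dia (r or q), 0
4. q, 0
The negation has an open branch (countermodel exists).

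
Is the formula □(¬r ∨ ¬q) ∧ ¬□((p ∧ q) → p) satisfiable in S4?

Unsatisfiable (every branch closes)

1. □(¬r ∨ ¬q) ∧ ¬□((p ∧ q) → p), u
2. □(¬r ∨ ¬q), u   [∧-rule on 1]
3. ¬□((p ∧ q) → p), u   [∧-rule on 1]
4. ¬r ∨ ¬q, u   [□-rule on 2 via uRu]
5. ¬q, u   [∨-rule on 4 (branches; this branch)]
6. ¬((p ∧ q) → p), v   [¬□-rule on 3: fresh world v, uRv]
7. p ∧ q, v   [¬→-rule on 6]
8. ¬p, v   [¬→-rule on 6]
9. p, v   [∧-rule on 7]
10. q, v   [∧-rule on 7]
Accessibility: uRu, uRv, vRv
Branch closes: p and ¬p both at v.
(One branch shown.) All branches close.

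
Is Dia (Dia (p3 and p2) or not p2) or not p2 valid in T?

No, not valid

Tableau for the negation not (Dia (Dia (p3 and p2) or not p2) or not p2):
1. not (Dia (Dia (p3 and p2) or not p2) or not p2), u
2. not Dia (Dia (p3 and p2) or not p2), u   [neg-or-rule on 1]
3. p2, u   [neg-or-rule on 1]
4. not (Dia (p3 and p2) or not p2), u   [neg-Dia-rule on 2 via uRu]
5. not Dia (p3 and p2), u   [neg-or-rule on 4]
6. not (p3 and p2), u   [neg-Dia-rule on 5 via uRu]
7. not p3, u   [neg-and-rule on 6 (branches; this branch)]
Accessibility: uRu
The negation has an open branch (countermodel exists).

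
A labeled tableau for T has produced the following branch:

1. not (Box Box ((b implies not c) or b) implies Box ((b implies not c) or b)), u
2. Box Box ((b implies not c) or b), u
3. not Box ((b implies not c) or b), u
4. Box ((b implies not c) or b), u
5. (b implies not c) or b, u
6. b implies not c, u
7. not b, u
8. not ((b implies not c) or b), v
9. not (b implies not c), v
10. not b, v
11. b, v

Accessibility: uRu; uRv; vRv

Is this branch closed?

Both b and not b appear at v.

Yes, closed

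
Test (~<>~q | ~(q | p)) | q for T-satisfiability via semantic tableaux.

Yes, satisfiable

1. (~<>~q | ~(q | p)) | q, u
2. q, u
Accessibility: uRu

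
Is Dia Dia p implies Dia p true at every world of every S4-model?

Valid

Tableau for the negation not (Dia Dia p implies Dia p):
1. not (Dia Dia p implies Dia p), w0
2. Dia Dia p, w0   [neg-implies-rule on 1]
3. not Dia p, w0   [neg-implies-rule on 1]
4. not p, w0   [neg-Dia-rule on 3 via w0Rw0]
5. Dia p, w1   [Dia-rule on 2: fresh world w1, w0Rw1]
6. not p, w1   [neg-Dia-rule on 3 via w0Rw1]
7. p, w2   [Dia-rule on 5: fresh world w2, w1Rw2]
8. not p, w2   [neg-Dia-rule on 3 via w0Rw2]
Accessibility: w0Rw0, w0Rw1, w0Rw2, w1Rw1, w1Rw2, w2Rw2
Branch closes: p and not p both at w2.
Every branch of the negation's tableau closes; the branch above is one of them.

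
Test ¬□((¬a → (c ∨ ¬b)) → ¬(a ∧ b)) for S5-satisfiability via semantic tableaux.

Satisfiable

1. ¬□((¬a → (c ∨ ¬b)) → ¬(a ∧ b)), 0
2. ¬((¬a → (c ∨ ¬b)) → ¬(a ∧ b)), 1
3. ¬a → (c ∨ ¬b), 1
4. a ∧ b, 1
5. a, 1
6. b, 1
7. c ∨ ¬b, 1
8. c, 1
Accessibility: 0R0, 0R1, 1R0, 1R1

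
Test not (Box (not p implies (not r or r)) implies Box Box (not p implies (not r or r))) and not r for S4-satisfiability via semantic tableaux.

1. not (Box (not p implies (not r or r)) implies Box Box (not p implies (not r or r))) and not r, u
2. not (Box (not p implies (not r or r)) implies Box Box (not p implies (not r or r))), u
3. not r, u
4. Box (not p implies (not r or r)), u
5. not Box Box (not p implies (not r or r)), u
6. not p implies (not r or r), u
7. not r or r, u
8. not Box (not p implies (not r or r)), v
9. not p implies (not r or r), v
10. not r or r, v
11. r, v
12. not (not p implies (not r or r)), w
13. not p, w
14. not (not r or r), w
15. r, w
16. not r, w
Accessibility: uRu, uRv, uRw, vRv, vRw, wRw
Branch closes: r and not r both at w.
Every branch closes; the branch above is one of them.

No, unsatisfiable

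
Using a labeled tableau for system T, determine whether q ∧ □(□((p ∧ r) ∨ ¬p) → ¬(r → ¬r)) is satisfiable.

Satisfiable (open branch found)

1. q ∧ □(□((p ∧ r) ∨ ¬p) → ¬(r → ¬r)), u
2. q, u
3. □(□((p ∧ r) ∨ ¬p) → ¬(r → ¬r)), u
4. □((p ∧ r) ∨ ¬p) → ¬(r → ¬r), u
5. ¬(r → ¬r), u
6. r, u
Accessibility: uRu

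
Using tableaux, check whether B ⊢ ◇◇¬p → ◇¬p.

Not valid

Tableau for the negation ¬(◇◇¬p → ◇¬p):
1. ¬(◇◇¬p → ◇¬p), 0
2. ◇◇¬p, 0
3. ¬◇¬p, 0
4. p, 0
5. ◇¬p, 1
6. p, 1
7. ¬p, 2
Accessibility: 0R0, 0R1, 1R0, 1R1, 1R2, 2R1, 2R2
The negation has an open branch (countermodel exists).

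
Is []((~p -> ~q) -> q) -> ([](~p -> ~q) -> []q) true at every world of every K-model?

Valid

Tableau for the negation ~([]((~p -> ~q) -> q) -> ([](~p -> ~q) -> []q)):
1. ~([]((~p -> ~q) -> q) -> ([](~p -> ~q) -> []q)), u
2. []((~p -> ~q) -> q), u   [~->-rule on 1]
3. ~([](~p -> ~q) -> []q), u   [~->-rule on 1]
4. [](~p -> ~q), u   [~->-rule on 3]
5. ~[]q, u   [~->-rule on 3]
6. ~q, v   [~[]-rule on 5: fresh world v, uRv]
7. (~p -> ~q) -> q, v   [[]-rule on 2 via uRv]
8. ~p -> ~q, v   [[]-rule on 4 via uRv]
9. ~(~p -> ~q), v   [->-rule on 7 (branches; this branch)]
10. ~p, v   [~->-rule on 9]
11. q, v   [~->-rule on 9]
Accessibility: uRv
Branch closes: q and ~q both at v.
Every branch of the negation's tableau closes; the branch above is one of them.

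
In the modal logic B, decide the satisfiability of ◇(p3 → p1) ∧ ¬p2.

1. ◇(p3 → p1) ∧ ¬p2, u
2. ◇(p3 → p1), u
3. ¬p2, u
4. p3 → p1, v
5. p1, v
Accessibility: uRu, uRv, vRu, vRv

Satisfiable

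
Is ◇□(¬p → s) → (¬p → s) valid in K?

Tableau for the negation ¬(◇□(¬p → s) → (¬p → s)):
1. ¬(◇□(¬p → s) → (¬p → s)), u
2. ◇□(¬p → s), u   [¬→-rule on 1]
3. ¬(¬p → s), u   [¬→-rule on 1]
4. ¬p, u   [¬→-rule on 3]
5. ¬s, u   [¬→-rule on 3]
6. □(¬p → s), v   [◇-rule on 2: fresh world v, uRv]
Accessibility: uRv
The negation has an open branch (countermodel exists).

No, not valid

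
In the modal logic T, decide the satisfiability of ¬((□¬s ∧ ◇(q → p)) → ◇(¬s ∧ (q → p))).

1. ¬((□¬s ∧ ◇(q → p)) → ◇(¬s ∧ (q → p))), w0
2. □¬s ∧ ◇(q → p), w0
3. ¬◇(¬s ∧ (q → p)), w0
4. □¬s, w0
5. ◇(q → p), w0
6. ¬(¬s ∧ (q → p)), w0
7. ¬s, w0
8. ¬(q → p), w0
9. q, w0
10. ¬p, w0
11. q → p, w1
12. ¬(¬s ∧ (q → p)), w1
13. ¬s, w1
14. p, w1
15. ¬(q → p), w1
16. q, w1
17. ¬p, w1
Accessibility: w0Rw0, w0Rw1, w1Rw1
Branch closes: p and ¬p both at w1.
(One branch shown.) All branches close.

Unsatisfiable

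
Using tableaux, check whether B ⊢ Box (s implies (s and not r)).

Invalid (countermodel exists)

Tableau for the negation not Box (s implies (s and not r)):
1. not Box (s implies (s and not r)), 0
2. not (s implies (s and not r)), 1   [neg-Box-rule on 1: fresh world 1, 0R1]
3. s, 1   [neg-implies-rule on 2]
4. not (s and not r), 1   [neg-implies-rule on 2]
5. r, 1   [neg-and-rule on 4 (branches; this branch)]
Accessibility: 0R0, 0R1, 1R0, 1R1
The negation has an open branch (countermodel exists).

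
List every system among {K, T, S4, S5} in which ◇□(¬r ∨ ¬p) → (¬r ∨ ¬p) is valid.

S5

S4-tableau for the negation ¬(◇□(¬r ∨ ¬p) → (¬r ∨ ¬p)):
1. ¬(◇□(¬r ∨ ¬p) → (¬r ∨ ¬p)), w0
2. ◇□(¬r ∨ ¬p), w0   [¬→-rule on 1]
3. ¬(¬r ∨ ¬p), w0   [¬→-rule on 1]
4. r, w0   [¬∨-rule on 3]
5. p, w0   [¬∨-rule on 3]
6. □(¬r ∨ ¬p), w1   [◇-rule on 2: fresh world w1, w0Rw1]
7. ¬r ∨ ¬p, w1   [□-rule on 6 via w1Rw1]
8. ¬p, w1   [∨-rule on 7 (branches; this branch)]
Accessibility: w0Rw0, w0Rw1, w1Rw1
Complete open branch: countermodel on an S4-frame, so not valid in S4, nor in K, T (the same frame is also a K-frame and a T-frame).
S5-tableau for the negation ¬(◇□(¬r ∨ ¬p) → (¬r ∨ ¬p)):
1. ¬(◇□(¬r ∨ ¬p) → (¬r ∨ ¬p)), w0
2. ◇□(¬r ∨ ¬p), w0   [¬→-rule on 1]
3. ¬(¬r ∨ ¬p), w0   [¬→-rule on 1]
4. r, w0   [¬∨-rule on 3]
5. p, w0   [¬∨-rule on 3]
6. □(¬r ∨ ¬p), w1   [◇-rule on 2: fresh world w1, w0Rw1]
7. ¬r ∨ ¬p, w0   [□-rule on 6 via w1Rw0]
8. ¬r ∨ ¬p, w1   [□-rule on 6 via w1Rw1]
9. ¬p, w0   [∨-rule on 7 (branches; this branch)]
Accessibility: w0Rw0, w0Rw1, w1Rw0, w1Rw1
Branch closes: p and ¬p both at w0.
Every branch closes (one shown): valid in S5.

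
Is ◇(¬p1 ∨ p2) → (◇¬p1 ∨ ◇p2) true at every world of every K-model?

Tableau for the negation ¬(◇(¬p1 ∨ p2) → (◇¬p1 ∨ ◇p2)):
1. ¬(◇(¬p1 ∨ p2) → (◇¬p1 ∨ ◇p2)), w0
2. ◇(¬p1 ∨ p2), w0
3. ¬(◇¬p1 ∨ ◇p2), w0
4. ¬◇¬p1, w0
5. ¬◇p2, w0
6. ¬p1 ∨ p2, w1
7. p1, w1
8. ¬p2, w1
9. p2, w1
Accessibility: w0Rw1
Branch closes: p2 and ¬p2 both at w1.
Every branch of the negation's tableau closes; the branch above is one of them.

Yes, valid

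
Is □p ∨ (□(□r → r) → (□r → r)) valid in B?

Tableau for the negation ¬(□p ∨ (□(□r → r) → (□r → r))):
1. ¬(□p ∨ (□(□r → r) → (□r → r))), 0
2. ¬□p, 0
3. ¬(□(□r → r) → (□r → r)), 0
4. □(□r → r), 0
5. ¬(□r → r), 0
6. □r, 0
7. ¬r, 0
8. □r → r, 0
9. r, 0
Accessibility: 0R0
Branch closes: r and ¬r both at 0.
All branches of the negation close; one closing branch shown above.

Valid in B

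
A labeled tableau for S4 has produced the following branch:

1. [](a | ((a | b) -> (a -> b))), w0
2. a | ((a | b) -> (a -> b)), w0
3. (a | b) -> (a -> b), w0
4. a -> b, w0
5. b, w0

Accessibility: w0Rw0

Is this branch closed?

Not closed

No atom appears with both signs at the same world.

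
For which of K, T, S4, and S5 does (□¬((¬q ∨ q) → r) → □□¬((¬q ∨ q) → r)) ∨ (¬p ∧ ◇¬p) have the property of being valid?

S4, S5

S4-tableau for the negation ¬((□¬((¬q ∨ q) → r) → □□¬((¬q ∨ q) → r)) ∨ (¬p ∧ ◇¬p)):
1. ¬((□¬((¬q ∨ q) → r) → □□¬((¬q ∨ q) → r)) ∨ (¬p ∧ ◇¬p)), u
2. ¬(□¬((¬q ∨ q) → r) → □□¬((¬q ∨ q) → r)), u
3. ¬(¬p ∧ ◇¬p), u
4. □¬((¬q ∨ q) → r), u
5. ¬□□¬((¬q ∨ q) → r), u
6. ¬((¬q ∨ q) → r), u
7. ¬q ∨ q, u
8. ¬r, u
9. ¬◇¬p, u
10. p, u
11. q, u
12. ¬□¬((¬q ∨ q) → r), v
13. ¬((¬q ∨ q) → r), v
14. ¬q ∨ q, v
15. ¬r, v
16. p, v
17. q, v
18. (¬q ∨ q) → r, w
19. ¬((¬q ∨ q) → r), w
20. ¬q ∨ q, w
21. ¬r, w
22. p, w
23. ¬(¬q ∨ q), w
24. q, w
25. ¬q, w
Accessibility: uRu, uRv, uRw, vRv, vRw, wRw
Branch closes: q and ¬q both at w.
Every branch closes (one shown): valid in S4, hence also in S5 (every theorem of S4 is a theorem of S5).
T-tableau for the negation ¬((□¬((¬q ∨ q) → r) → □□¬((¬q ∨ q) → r)) ∨ (¬p ∧ ◇¬p)):
1. ¬((□¬((¬q ∨ q) → r) → □□¬((¬q ∨ q) → r)) ∨ (¬p ∧ ◇¬p)), u
2. ¬(□¬((¬q ∨ q) → r) → □□¬((¬q ∨ q) → r)), u
3. ¬(¬p ∧ ◇¬p), u
4. □¬((¬q ∨ q) → r), u
5. ¬□□¬((¬q ∨ q) → r), u
6. ¬((¬q ∨ q) → r), u
7. ¬q ∨ q, u
8. ¬r, u
9. ¬◇¬p, u
10. p, u
11. q, u
12. ¬□¬((¬q ∨ q) → r), v
13. ¬((¬q ∨ q) → r), v
14. ¬q ∨ q, v
15. ¬r, v
16. p, v
17. q, v
18. (¬q ∨ q) → r, w
19. r, w
Accessibility: uRu, uRv, vRv, vRw, wRw
Complete open branch: countermodel on a T-frame, so not valid in T, nor in K (the same frame is also a K-frame).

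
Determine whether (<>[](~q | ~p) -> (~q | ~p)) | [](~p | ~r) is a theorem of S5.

Yes, valid

Tableau for the negation ~((<>[](~q | ~p) -> (~q | ~p)) | [](~p | ~r)):
1. ~((<>[](~q | ~p) -> (~q | ~p)) | [](~p | ~r)), u
2. ~(<>[](~q | ~p) -> (~q | ~p)), u   [~|-rule on 1]
3. ~[](~p | ~r), u   [~|-rule on 1]
4. <>[](~q | ~p), u   [~->-rule on 2]
5. ~(~q | ~p), u   [~->-rule on 2]
6. q, u   [~|-rule on 5]
7. p, u   [~|-rule on 5]
8. ~(~p | ~r), v   [~[]-rule on 3: fresh world v, uRv]
9. p, v   [~|-rule on 8]
10. r, v   [~|-rule on 8]
11. [](~q | ~p), w   [<>-rule on 4: fresh world w, uRw]
12. ~q | ~p, u   [[]-rule on 11 via wRu]
13. ~q | ~p, v   [[]-rule on 11 via wRv]
14. ~q | ~p, w   [[]-rule on 11 via wRw]
15. ~p, u   [|-rule on 12 (branches; this branch)]
Accessibility: uRu, uRv, uRw, vRu, vRv, vRw, wRu, wRv, wRw
Branch closes: p and ~p both at u.
All branches of the negation close; one closing branch shown above.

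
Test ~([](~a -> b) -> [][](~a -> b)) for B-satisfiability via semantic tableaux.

1. ~([](~a -> b) -> [][](~a -> b)), w0
2. [](~a -> b), w0   [~->-rule on 1]
3. ~[][](~a -> b), w0   [~->-rule on 1]
4. ~a -> b, w0   [[]-rule on 2 via w0Rw0]
5. b, w0   [->-rule on 4 (branches; this branch)]
6. ~[](~a -> b), w1   [~[]-rule on 3: fresh world w1, w0Rw1]
7. ~a -> b, w1   [[]-rule on 2 via w0Rw1]
8. b, w1   [->-rule on 7 (branches; this branch)]
9. ~(~a -> b), w2   [~[]-rule on 6: fresh world w2, w1Rw2]
10. ~a, w2   [~->-rule on 9]
11. ~b, w2   [~->-rule on 9]
Accessibility: w0Rw0, w0Rw1, w1Rw0, w1Rw1, w1Rw2, w2Rw1, w2Rw2

Satisfiable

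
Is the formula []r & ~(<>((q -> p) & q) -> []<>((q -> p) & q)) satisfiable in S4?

1. []r & ~(<>((q -> p) & q) -> []<>((q -> p) & q)), w0
2. []r, w0
3. ~(<>((q -> p) & q) -> []<>((q -> p) & q)), w0
4. <>((q -> p) & q), w0
5. ~[]<>((q -> p) & q), w0
6. r, w0
7. (q -> p) & q, w1
8. q -> p, w1
9. q, w1
10. r, w1
11. p, w1
12. ~<>((q -> p) & q), w2
13. r, w2
14. ~((q -> p) & q), w2
15. ~q, w2
Accessibility: w0Rw0, w0Rw1, w0Rw2, w1Rw1, w2Rw2

Yes, satisfiable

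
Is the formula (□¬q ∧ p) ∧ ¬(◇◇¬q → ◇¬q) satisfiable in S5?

Unsatisfiable

1. (□¬q ∧ p) ∧ ¬(◇◇¬q → ◇¬q), w0
2. □¬q ∧ p, w0
3. ¬(◇◇¬q → ◇¬q), w0
4. □¬q, w0
5. p, w0
6. ◇◇¬q, w0
7. ¬◇¬q, w0
8. ¬q, w0
9. q, w0
Accessibility: w0Rw0
Branch closes: q and ¬q both at w0.
Every branch closes; the branch above is one of them.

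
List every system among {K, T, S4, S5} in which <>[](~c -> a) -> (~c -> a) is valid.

S5-tableau for the negation ~(<>[](~c -> a) -> (~c -> a)):
1. ~(<>[](~c -> a) -> (~c -> a)), u
2. <>[](~c -> a), u   [~->-rule on 1]
3. ~(~c -> a), u   [~->-rule on 1]
4. ~c, u   [~->-rule on 3]
5. ~a, u   [~->-rule on 3]
6. [](~c -> a), v   [<>-rule on 2: fresh world v, uRv]
7. ~c -> a, u   [[]-rule on 6 via vRu]
8. ~c -> a, v   [[]-rule on 6 via vRv]
9. a, u   [->-rule on 7 (branches; this branch)]
Accessibility: uRu, uRv, vRu, vRv
Branch closes: a and ~a both at u.
Every branch closes (one shown): valid in S5.
S4-tableau for the negation ~(<>[](~c -> a) -> (~c -> a)):
1. ~(<>[](~c -> a) -> (~c -> a)), u
2. <>[](~c -> a), u   [~->-rule on 1]
3. ~(~c -> a), u   [~->-rule on 1]
4. ~c, u   [~->-rule on 3]
5. ~a, u   [~->-rule on 3]
6. [](~c -> a), v   [<>-rule on 2: fresh world v, uRv]
7. ~c -> a, v   [[]-rule on 6 via vRv]
8. a, v   [->-rule on 7 (branches; this branch)]
Accessibility: uRu, uRv, vRv
Complete open branch: countermodel on an S4-frame, so not valid in S4, nor in K, T (the same frame is also a K-frame and a T-frame).

S5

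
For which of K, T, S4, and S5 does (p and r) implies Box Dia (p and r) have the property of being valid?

S5-tableau for the negation not ((p and r) implies Box Dia (p and r)):
1. not ((p and r) implies Box Dia (p and r)), w0
2. p and r, w0
3. not Box Dia (p and r), w0
4. p, w0
5. r, w0
6. not Dia (p and r), w1
7. not (p and r), w0
8. not (p and r), w1
9. not r, w0
Accessibility: w0Rw0, w0Rw1, w1Rw0, w1Rw1
Branch closes: r and not r both at w0.
Every branch closes (one shown): valid in S5.
S4-tableau for the negation not ((p and r) implies Box Dia (p and r)):
1. not ((p and r) implies Box Dia (p and r)), w0
2. p and r, w0
3. not Box Dia (p and r), w0
4. p, w0
5. r, w0
6. not Dia (p and r), w1
7. not (p and r), w1
8. not r, w1
Accessibility: w0Rw0, w0Rw1, w1Rw1
Complete open branch: countermodel on an S4-frame, so not valid in S4, nor in K, T (the same frame is also a K-frame and a T-frame).

S5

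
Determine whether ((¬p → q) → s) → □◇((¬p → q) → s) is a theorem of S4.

Invalid (countermodel exists)

Tableau for the negation ¬(((¬p → q) → s) → □◇((¬p → q) → s)):
1. ¬(((¬p → q) → s) → □◇((¬p → q) → s)), w0
2. (¬p → q) → s, w0   [¬→-rule on 1]
3. ¬□◇((¬p → q) → s), w0   [¬→-rule on 1]
4. s, w0   [→-rule on 2 (branches; this branch)]
5. ¬◇((¬p → q) → s), w1   [¬□-rule on 3: fresh world w1, w0Rw1]
6. ¬((¬p → q) → s), w1   [¬◇-rule on 5 via w1Rw1]
7. ¬p → q, w1   [¬→-rule on 6]
8. ¬s, w1   [¬→-rule on 6]
9. q, w1   [→-rule on 7 (branches; this branch)]
Accessibility: w0Rw0, w0Rw1, w1Rw1
The negation has an open branch (countermodel exists).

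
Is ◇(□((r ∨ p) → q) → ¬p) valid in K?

Tableau for the negation ¬◇(□((r ∨ p) → q) → ¬p):
1. ¬◇(□((r ∨ p) → q) → ¬p), 0
The negation has an open branch (countermodel exists).

Invalid (countermodel exists)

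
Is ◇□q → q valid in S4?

No, not valid

Tableau for the negation ¬(◇□q → q):
1. ¬(◇□q → q), 0
2. ◇□q, 0   [¬→-rule on 1]
3. ¬q, 0   [¬→-rule on 1]
4. □q, 1   [◇-rule on 2: fresh world 1, 0R1]
5. q, 1   [□-rule on 4 via 1R1]
Accessibility: 0R0, 0R1, 1R1
The negation has an open branch (countermodel exists).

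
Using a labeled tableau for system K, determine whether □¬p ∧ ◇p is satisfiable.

Unsatisfiable

1. □¬p ∧ ◇p, u
2. □¬p, u
3. ◇p, u
4. p, v
5. ¬p, v
Accessibility: uRv
Branch closes: p and ¬p both at v.
All branches of the tableau close; one closing branch shown above.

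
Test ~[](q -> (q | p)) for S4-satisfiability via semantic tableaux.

1. ~[](q -> (q | p)), 0
2. ~(q -> (q | p)), 1
3. q, 1
4. ~(q | p), 1
5. ~q, 1
6. ~p, 1
Accessibility: 0R0, 0R1, 1R1
Branch closes: q and ~q both at 1.
All branches of the tableau close; one closing branch shown above.

No, unsatisfiable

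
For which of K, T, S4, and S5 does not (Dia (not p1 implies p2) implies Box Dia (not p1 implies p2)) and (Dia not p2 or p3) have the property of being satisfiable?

K, T, S4

S4-tableau for the formula:
1. not (Dia (not p1 implies p2) implies Box Dia (not p1 implies p2)) and (Dia not p2 or p3), w0
2. not (Dia (not p1 implies p2) implies Box Dia (not p1 implies p2)), w0   [and-rule on 1]
3. Dia not p2 or p3, w0   [and-rule on 1]
4. Dia (not p1 implies p2), w0   [neg-implies-rule on 2]
5. not Box Dia (not p1 implies p2), w0   [neg-implies-rule on 2]
6. p3, w0   [or-rule on 3 (branches; this branch)]
7. not p1 implies p2, w1   [Dia-rule on 4: fresh world w1, w0Rw1]
8. p2, w1   [implies-rule on 7 (branches; this branch)]
9. not Dia (not p1 implies p2), w2   [neg-Box-rule on 5: fresh world w2, w0Rw2]
10. not (not p1 implies p2), w2   [neg-Dia-rule on 9 via w2Rw2]
11. not p1, w2   [neg-implies-rule on 10]
12. not p2, w2   [neg-implies-rule on 10]
Accessibility: w0Rw0, w0Rw1, w0Rw2, w1Rw1, w2Rw2
Complete open branch: satisfiable in S4, hence also in K, T (this S4-model is also a K-model and a T-model).
S5-tableau for the formula:
1. not (Dia (not p1 implies p2) implies Box Dia (not p1 implies p2)) and (Dia not p2 or p3), w0
2. not (Dia (not p1 implies p2) implies Box Dia (not p1 implies p2)), w0   [and-rule on 1]
3. Dia not p2 or p3, w0   [and-rule on 1]
4. Dia (not p1 implies p2), w0   [neg-implies-rule on 2]
5. not Box Dia (not p1 implies p2), w0   [neg-implies-rule on 2]
6. p3, w0   [or-rule on 3 (branches; this branch)]
7. not p1 implies p2, w1   [Dia-rule on 4: fresh world w1, w0Rw1]
8. p2, w1   [implies-rule on 7 (branches; this branch)]
9. not Dia (not p1 implies p2), w2   [neg-Box-rule on 5: fresh world w2, w0Rw2]
10. not (not p1 implies p2), w0   [neg-Dia-rule on 9 via w2Rw0]
11. not p1, w0   [neg-implies-rule on 10]
12. not p2, w0   [neg-implies-rule on 10]
13. not (not p1 implies p2), w1   [neg-Dia-rule on 9 via w2Rw1]
14. not p1, w1   [neg-implies-rule on 13]
15. not p2, w1   [neg-implies-rule on 13]
Accessibility: w0Rw0, w0Rw1, w0Rw2, w1Rw0, w1Rw1, w1Rw2, w2Rw0, w2Rw1, w2Rw2
Branch closes: p2 and not p2 both at w1.
Every branch closes (one shown): unsatisfiable in S5.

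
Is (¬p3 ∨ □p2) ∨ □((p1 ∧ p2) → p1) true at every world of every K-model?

Valid

Tableau for the negation ¬((¬p3 ∨ □p2) ∨ □((p1 ∧ p2) → p1)):
1. ¬((¬p3 ∨ □p2) ∨ □((p1 ∧ p2) → p1)), w0
2. ¬(¬p3 ∨ □p2), w0   [¬∨-rule on 1]
3. ¬□((p1 ∧ p2) → p1), w0   [¬∨-rule on 1]
4. p3, w0   [¬∨-rule on 2]
5. ¬□p2, w0   [¬∨-rule on 2]
6. ¬((p1 ∧ p2) → p1), w1   [¬□-rule on 3: fresh world w1, w0Rw1]
7. p1 ∧ p2, w1   [¬→-rule on 6]
8. ¬p1, w1   [¬→-rule on 6]
9. p1, w1   [∧-rule on 7]
10. p2, w1   [∧-rule on 7]
Accessibility: w0Rw1
Branch closes: p1 and ¬p1 both at w1.
All branches of the negation close; one closing branch shown above.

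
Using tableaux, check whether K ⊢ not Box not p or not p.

Tableau for the negation not (not Box not p or not p):
1. not (not Box not p or not p), u
2. Box not p, u
3. p, u
The negation has an open branch (countermodel exists).

Invalid (countermodel exists)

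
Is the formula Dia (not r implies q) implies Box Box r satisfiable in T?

1. Dia (not r implies q) implies Box Box r, w0
2. Box Box r, w0
3. Box r, w0
4. r, w0
Accessibility: w0Rw0

Yes, satisfiable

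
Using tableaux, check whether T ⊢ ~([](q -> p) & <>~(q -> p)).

Valid

Tableau for the negation [](q -> p) & <>~(q -> p):
1. [](q -> p) & <>~(q -> p), u
2. [](q -> p), u
3. <>~(q -> p), u
4. q -> p, u
5. p, u
6. ~(q -> p), v
7. q, v
8. ~p, v
9. q -> p, v
10. p, v
Accessibility: uRu, uRv, vRv
Branch closes: p and ~p both at v.
Every branch of the negation's tableau closes; the branch above is one of them.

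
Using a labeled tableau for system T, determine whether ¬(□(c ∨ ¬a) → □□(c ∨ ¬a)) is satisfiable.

1. ¬(□(c ∨ ¬a) → □□(c ∨ ¬a)), w0
2. □(c ∨ ¬a), w0
3. ¬□□(c ∨ ¬a), w0
4. c ∨ ¬a, w0
5. ¬a, w0
6. ¬□(c ∨ ¬a), w1
7. c ∨ ¬a, w1
8. ¬a, w1
9. ¬(c ∨ ¬a), w2
10. ¬c, w2
11. a, w2
Accessibility: w0Rw0, w0Rw1, w1Rw1, w1Rw2, w2Rw2

Satisfiable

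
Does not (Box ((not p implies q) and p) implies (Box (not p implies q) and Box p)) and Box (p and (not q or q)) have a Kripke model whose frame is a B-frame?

1. not (Box ((not p implies q) and p) implies (Box (not p implies q) and Box p)) and Box (p and (not q or q)), 0
2. not (Box ((not p implies q) and p) implies (Box (not p implies q) and Box p)), 0   [and-rule on 1]
3. Box (p and (not q or q)), 0   [and-rule on 1]
4. Box ((not p implies q) and p), 0   [neg-implies-rule on 2]
5. not (Box (not p implies q) and Box p), 0   [neg-implies-rule on 2]
6. p and (not q or q), 0   [Box-rule on 3 via 0R0]
7. p, 0   [and-rule on 6]
8. not q or q, 0   [and-rule on 6]
9. (not p implies q) and p, 0   [Box-rule on 4 via 0R0]
10. not p implies q, 0   [and-rule on 9]
11. not Box (not p implies q), 0   [neg-and-rule on 5 (branches; this branch)]
12. q, 0   [or-rule on 8 (branches; this branch)]
13. not (not p implies q), 1   [neg-Box-rule on 11: fresh world 1, 0R1]
14. not p, 1   [neg-implies-rule on 13]
15. not q, 1   [neg-implies-rule on 13]
16. p and (not q or q), 1   [Box-rule on 3 via 0R1]
17. p, 1   [and-rule on 16]
18. not q or q, 1   [and-rule on 16]
Accessibility: 0R0, 0R1, 1R0, 1R1
Branch closes: p and not p both at 1.
(One branch shown.) All branches close.

Unsatisfiable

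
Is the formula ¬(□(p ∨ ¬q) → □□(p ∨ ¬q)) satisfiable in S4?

1. ¬(□(p ∨ ¬q) → □□(p ∨ ¬q)), 0
2. □(p ∨ ¬q), 0   [¬→-rule on 1]
3. ¬□□(p ∨ ¬q), 0   [¬→-rule on 1]
4. p ∨ ¬q, 0   [□-rule on 2 via 0R0]
5. ¬q, 0   [∨-rule on 4 (branches; this branch)]
6. ¬□(p ∨ ¬q), 1   [¬□-rule on 3: fresh world 1, 0R1]
7. p ∨ ¬q, 1   [□-rule on 2 via 0R1]
8. ¬q, 1   [∨-rule on 7 (branches; this branch)]
9. ¬(p ∨ ¬q), 2   [¬□-rule on 6: fresh world 2, 1R2]
10. ¬p, 2   [¬∨-rule on 9]
11. q, 2   [¬∨-rule on 9]
12. p ∨ ¬q, 2   [□-rule on 2 via 0R2]
13. ¬q, 2   [∨-rule on 12 (branches; this branch)]
Accessibility: 0R0, 0R1, 0R2, 1R1, 1R2, 2R2
Branch closes: q and ¬q both at 2.
All branches of the tableau close; one closing branch shown above.

Unsatisfiable (every branch closes)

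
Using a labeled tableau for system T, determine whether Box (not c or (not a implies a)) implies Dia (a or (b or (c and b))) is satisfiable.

Yes, satisfiable

1. Box (not c or (not a implies a)) implies Dia (a or (b or (c and b))), u
2. Dia (a or (b or (c and b))), u
3. a or (b or (c and b)), v
4. b or (c and b), v
5. c and b, v
6. c, v
7. b, v
Accessibility: uRu, uRv, vRv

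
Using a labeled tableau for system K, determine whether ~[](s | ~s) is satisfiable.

1. ~[](s | ~s), w0
2. ~(s | ~s), w1   [~[]-rule on 1: fresh world w1, w0Rw1]
3. ~s, w1   [~|-rule on 2]
4. s, w1   [~|-rule on 2]
Accessibility: w0Rw1
Branch closes: s and ~s both at w1.
Every branch closes; the branch above is one of them.

Unsatisfiable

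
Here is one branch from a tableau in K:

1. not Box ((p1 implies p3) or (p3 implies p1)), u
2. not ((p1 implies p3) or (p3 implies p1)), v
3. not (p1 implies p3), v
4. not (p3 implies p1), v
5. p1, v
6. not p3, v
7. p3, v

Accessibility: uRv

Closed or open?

Both p3 and not p3 appear at v.

Yes, closed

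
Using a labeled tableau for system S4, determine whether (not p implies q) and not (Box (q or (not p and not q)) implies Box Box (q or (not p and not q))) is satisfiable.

No, unsatisfiable

1. (not p implies q) and not (Box (q or (not p and not q)) implies Box Box (q or (not p and not q))), 0
2. not p implies q, 0
3. not (Box (q or (not p and not q)) implies Box Box (q or (not p and not q))), 0
4. Box (q or (not p and not q)), 0
5. not Box Box (q or (not p and not q)), 0
6. q or (not p and not q), 0
7. q, 0
8. not Box (q or (not p and not q)), 1
9. q or (not p and not q), 1
10. not p and not q, 1
11. not p, 1
12. not q, 1
13. not (q or (not p and not q)), 2
14. not q, 2
15. not (not p and not q), 2
16. q or (not p and not q), 2
17. p, 2
18. not p and not q, 2
19. not p, 2
Accessibility: 0R0, 0R1, 0R2, 1R1, 1R2, 2R2
Branch closes: p and not p both at 2.
(One branch shown.) All branches close.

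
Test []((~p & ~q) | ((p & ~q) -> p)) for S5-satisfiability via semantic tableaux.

Yes, satisfiable

1. []((~p & ~q) | ((p & ~q) -> p)), w0
2. (~p & ~q) | ((p & ~q) -> p), w0   [[]-rule on 1 via w0Rw0]
3. (p & ~q) -> p, w0   [|-rule on 2 (branches; this branch)]
4. p, w0   [->-rule on 3 (branches; this branch)]
Accessibility: w0Rw0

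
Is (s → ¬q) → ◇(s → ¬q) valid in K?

Not valid

Tableau for the negation ¬((s → ¬q) → ◇(s → ¬q)):
1. ¬((s → ¬q) → ◇(s → ¬q)), u
2. s → ¬q, u
3. ¬◇(s → ¬q), u
4. ¬q, u
The negation has an open branch (countermodel exists).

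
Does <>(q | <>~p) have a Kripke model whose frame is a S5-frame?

Satisfiable (open branch found)

1. <>(q | <>~p), w0
2. q | <>~p, w1   [<>-rule on 1: fresh world w1, w0Rw1]
3. <>~p, w1   [|-rule on 2 (branches; this branch)]
4. ~p, w2   [<>-rule on 3: fresh world w2, w1Rw2]
Accessibility: w0Rw0, w0Rw1, w0Rw2, w1Rw0, w1Rw1, w1Rw2, w2Rw0, w2Rw1, w2Rw2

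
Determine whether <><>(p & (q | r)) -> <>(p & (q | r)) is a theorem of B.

Tableau for the negation ~(<><>(p & (q | r)) -> <>(p & (q | r))):
1. ~(<><>(p & (q | r)) -> <>(p & (q | r))), 0
2. <><>(p & (q | r)), 0   [~->-rule on 1]
3. ~<>(p & (q | r)), 0   [~->-rule on 1]
4. ~(p & (q | r)), 0   [~<>-rule on 3 via 0R0]
5. ~(q | r), 0   [~&-rule on 4 (branches; this branch)]
6. ~q, 0   [~|-rule on 5]
7. ~r, 0   [~|-rule on 5]
8. <>(p & (q | r)), 1   [<>-rule on 2: fresh world 1, 0R1]
9. ~(p & (q | r)), 1   [~<>-rule on 3 via 0R1]
10. ~(q | r), 1   [~&-rule on 9 (branches; this branch)]
11. ~q, 1   [~|-rule on 10]
12. ~r, 1   [~|-rule on 10]
13. p & (q | r), 2   [<>-rule on 8: fresh world 2, 1R2]
14. p, 2   [&-rule on 13]
15. q | r, 2   [&-rule on 13]
16. r, 2   [|-rule on 15 (branches; this branch)]
Accessibility: 0R0, 0R1, 1R0, 1R1, 1R2, 2R1, 2R2
The negation has an open branch (countermodel exists).

Not valid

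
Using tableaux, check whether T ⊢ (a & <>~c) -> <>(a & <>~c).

Yes, valid

Tableau for the negation ~((a & <>~c) -> <>(a & <>~c)):
1. ~((a & <>~c) -> <>(a & <>~c)), u
2. a & <>~c, u
3. ~<>(a & <>~c), u
4. a, u
5. <>~c, u
6. ~(a & <>~c), u
7. ~<>~c, u
8. c, u
9. ~c, v
10. ~(a & <>~c), v
11. c, v
Accessibility: uRu, uRv, vRv
Branch closes: c and ~c both at v.
All branches of the negation close; one closing branch shown above.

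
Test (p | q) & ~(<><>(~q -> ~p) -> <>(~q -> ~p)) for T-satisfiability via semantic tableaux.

1. (p | q) & ~(<><>(~q -> ~p) -> <>(~q -> ~p)), u
2. p | q, u
3. ~(<><>(~q -> ~p) -> <>(~q -> ~p)), u
4. <><>(~q -> ~p), u
5. ~<>(~q -> ~p), u
6. ~(~q -> ~p), u
7. ~q, u
8. p, u
9. <>(~q -> ~p), v
10. ~(~q -> ~p), v
11. ~q, v
12. p, v
13. ~q -> ~p, w
14. ~p, w
Accessibility: uRu, uRv, vRv, vRw, wRw

Satisfiable (open branch found)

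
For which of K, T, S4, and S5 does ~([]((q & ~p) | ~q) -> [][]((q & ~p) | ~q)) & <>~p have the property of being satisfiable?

K, T

S4-tableau for the formula:
1. ~([]((q & ~p) | ~q) -> [][]((q & ~p) | ~q)) & <>~p, u
2. ~([]((q & ~p) | ~q) -> [][]((q & ~p) | ~q)), u
3. <>~p, u
4. []((q & ~p) | ~q), u
5. ~[][]((q & ~p) | ~q), u
6. (q & ~p) | ~q, u
7. q & ~p, u
8. q, u
9. ~p, u
10. ~p, v
11. (q & ~p) | ~q, v
12. q & ~p, v
13. q, v
14. ~[]((q & ~p) | ~q), w
15. (q & ~p) | ~q, w
16. q & ~p, w
17. q, w
18. ~p, w
19. ~((q & ~p) | ~q), x
20. ~(q & ~p), x
21. q, x
22. (q & ~p) | ~q, x
23. p, x
24. q & ~p, x
25. ~p, x
Accessibility: uRu, uRv, uRw, uRx, vRv, wRw, wRx, xRx
Branch closes: p and ~p both at x.
Every branch closes (one shown): unsatisfiable in S4, hence also in S5 (every S5-frame is an S4-frame).
T-tableau for the formula:
1. ~([]((q & ~p) | ~q) -> [][]((q & ~p) | ~q)) & <>~p, u
2. ~([]((q & ~p) | ~q) -> [][]((q & ~p) | ~q)), u
3. <>~p, u
4. []((q & ~p) | ~q), u
5. ~[][]((q & ~p) | ~q), u
6. (q & ~p) | ~q, u
7. ~q, u
8. ~p, v
9. (q & ~p) | ~q, v
10. ~q, v
11. ~[]((q & ~p) | ~q), w
12. (q & ~p) | ~q, w
13. ~q, w
14. ~((q & ~p) | ~q), x
15. ~(q & ~p), x
16. q, x
17. p, x
Accessibility: uRu, uRv, uRw, vRv, wRw, wRx, xRx
Complete open branch: satisfiable in T, hence also in K (this T-model is also a K-model).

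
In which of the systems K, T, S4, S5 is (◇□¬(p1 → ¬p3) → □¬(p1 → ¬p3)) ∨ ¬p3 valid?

S5

S4-tableau for the negation ¬((◇□¬(p1 → ¬p3) → □¬(p1 → ¬p3)) ∨ ¬p3):
1. ¬((◇□¬(p1 → ¬p3) → □¬(p1 → ¬p3)) ∨ ¬p3), 0
2. ¬(◇□¬(p1 → ¬p3) → □¬(p1 → ¬p3)), 0
3. p3, 0
4. ◇□¬(p1 → ¬p3), 0
5. ¬□¬(p1 → ¬p3), 0
6. □¬(p1 → ¬p3), 1
7. ¬(p1 → ¬p3), 1
8. p1, 1
9. p3, 1
10. p1 → ¬p3, 2
11. ¬p3, 2
Accessibility: 0R0, 0R1, 0R2, 1R1, 2R2
Complete open branch: countermodel on an S4-frame, so not valid in S4, nor in K, T (the same frame is also a K-frame and a T-frame).
S5-tableau for the negation ¬((◇□¬(p1 → ¬p3) → □¬(p1 → ¬p3)) ∨ ¬p3):
1. ¬((◇□¬(p1 → ¬p3) → □¬(p1 → ¬p3)) ∨ ¬p3), 0
2. ¬(◇□¬(p1 → ¬p3) → □¬(p1 → ¬p3)), 0
3. p3, 0
4. ◇□¬(p1 → ¬p3), 0
5. ¬□¬(p1 → ¬p3), 0
6. □¬(p1 → ¬p3), 1
7. ¬(p1 → ¬p3), 0
8. p1, 0
9. ¬(p1 → ¬p3), 1
10. p1, 1
11. p3, 1
12. p1 → ¬p3, 2
13. ¬(p1 → ¬p3), 2
14. p1, 2
15. p3, 2
16. ¬p3, 2
Accessibility: 0R0, 0R1, 0R2, 1R0, 1R1, 1R2, 2R0, 2R1, 2R2
Branch closes: p3 and ¬p3 both at 2.
Every branch closes (one shown): valid in S5.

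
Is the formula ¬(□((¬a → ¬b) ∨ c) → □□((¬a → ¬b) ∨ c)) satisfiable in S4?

1. ¬(□((¬a → ¬b) ∨ c) → □□((¬a → ¬b) ∨ c)), 0
2. □((¬a → ¬b) ∨ c), 0   [¬→-rule on 1]
3. ¬□□((¬a → ¬b) ∨ c), 0   [¬→-rule on 1]
4. (¬a → ¬b) ∨ c, 0   [□-rule on 2 via 0R0]
5. ¬a → ¬b, 0   [∨-rule on 4 (branches; this branch)]
6. ¬b, 0   [→-rule on 5 (branches; this branch)]
7. ¬□((¬a → ¬b) ∨ c), 1   [¬□-rule on 3: fresh world 1, 0R1]
8. (¬a → ¬b) ∨ c, 1   [□-rule on 2 via 0R1]
9. ¬a → ¬b, 1   [∨-rule on 8 (branches; this branch)]
10. ¬b, 1   [→-rule on 9 (branches; this branch)]
11. ¬((¬a → ¬b) ∨ c), 2   [¬□-rule on 7: fresh world 2, 1R2]
12. ¬(¬a → ¬b), 2   [¬∨-rule on 11]
13. ¬c, 2   [¬∨-rule on 11]
14. ¬a, 2   [¬→-rule on 12]
15. b, 2   [¬→-rule on 12]
16. (¬a → ¬b) ∨ c, 2   [□-rule on 2 via 0R2]
17. ¬a → ¬b, 2   [∨-rule on 16 (branches; this branch)]
18. ¬b, 2   [→-rule on 17 (branches; this branch)]
Accessibility: 0R0, 0R1, 0R2, 1R1, 1R2, 2R2
Branch closes: b and ¬b both at 2.
Every branch closes; the branch above is one of them.

Unsatisfiable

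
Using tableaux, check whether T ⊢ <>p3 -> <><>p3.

Tableau for the negation ~(<>p3 -> <><>p3):
1. ~(<>p3 -> <><>p3), 0
2. <>p3, 0
3. ~<><>p3, 0
4. ~<>p3, 0
5. ~p3, 0
6. p3, 1
7. ~<>p3, 1
8. ~p3, 1
Accessibility: 0R0, 0R1, 1R1
Branch closes: p3 and ~p3 both at 1.
Every branch of the negation's tableau closes; the branch above is one of them.

Yes, valid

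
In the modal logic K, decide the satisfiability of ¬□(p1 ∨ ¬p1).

1. ¬□(p1 ∨ ¬p1), 0
2. ¬(p1 ∨ ¬p1), 1
3. ¬p1, 1
4. p1, 1
Accessibility: 0R1
Branch closes: p1 and ¬p1 both at 1.
Every branch closes; the branch above is one of them.

Unsatisfiable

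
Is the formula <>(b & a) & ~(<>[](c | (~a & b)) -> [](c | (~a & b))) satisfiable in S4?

1. <>(b & a) & ~(<>[](c | (~a & b)) -> [](c | (~a & b))), u
2. <>(b & a), u
3. ~(<>[](c | (~a & b)) -> [](c | (~a & b))), u
4. <>[](c | (~a & b)), u
5. ~[](c | (~a & b)), u
6. b & a, v
7. b, v
8. a, v
9. [](c | (~a & b)), w
10. c | (~a & b), w
11. ~a & b, w
12. ~a, w
13. b, w
14. ~(c | (~a & b)), x
15. ~c, x
16. ~(~a & b), x
17. ~b, x
Accessibility: uRu, uRv, uRw, uRx, vRv, wRw, xRx

Satisfiable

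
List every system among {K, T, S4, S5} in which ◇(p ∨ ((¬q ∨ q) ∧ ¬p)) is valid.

T-tableau for the negation ¬◇(p ∨ ((¬q ∨ q) ∧ ¬p)):
1. ¬◇(p ∨ ((¬q ∨ q) ∧ ¬p)), 0
2. ¬(p ∨ ((¬q ∨ q) ∧ ¬p)), 0
3. ¬p, 0
4. ¬((¬q ∨ q) ∧ ¬p), 0
5. ¬(¬q ∨ q), 0
6. q, 0
7. ¬q, 0
Accessibility: 0R0
Branch closes: q and ¬q both at 0.
Every branch closes (one shown): valid in T, hence also in S4, S5 (every theorem of T is a theorem of S4 and S5).
K-tableau for the negation ¬◇(p ∨ ((¬q ∨ q) ∧ ¬p)):
1. ¬◇(p ∨ ((¬q ∨ q) ∧ ¬p)), 0
Complete open branch: countermodel on a K-frame, so not valid in K.

T, S4, S5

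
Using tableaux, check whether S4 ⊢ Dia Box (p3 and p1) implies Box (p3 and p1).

Tableau for the negation not (Dia Box (p3 and p1) implies Box (p3 and p1)):
1. not (Dia Box (p3 and p1) implies Box (p3 and p1)), w0
2. Dia Box (p3 and p1), w0
3. not Box (p3 and p1), w0
4. Box (p3 and p1), w1
5. p3 and p1, w1
6. p3, w1
7. p1, w1
8. not (p3 and p1), w2
9. not p1, w2
Accessibility: w0Rw0, w0Rw1, w0Rw2, w1Rw1, w2Rw2
The negation has an open branch (countermodel exists).

Invalid (countermodel exists)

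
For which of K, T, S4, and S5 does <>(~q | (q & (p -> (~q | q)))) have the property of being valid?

T-tableau for the negation ~<>(~q | (q & (p -> (~q | q)))):
1. ~<>(~q | (q & (p -> (~q | q)))), 0
2. ~(~q | (q & (p -> (~q | q)))), 0
3. q, 0
4. ~(q & (p -> (~q | q))), 0
5. ~(p -> (~q | q)), 0
6. p, 0
7. ~(~q | q), 0
8. ~q, 0
Accessibility: 0R0
Branch closes: q and ~q both at 0.
Every branch closes (one shown): valid in T, hence also in S4, S5 (every theorem of T is a theorem of S4 and S5).
K-tableau for the negation ~<>(~q | (q & (p -> (~q | q)))):
1. ~<>(~q | (q & (p -> (~q | q)))), 0
Complete open branch: countermodel on a K-frame, so not valid in K.

T, S4, S5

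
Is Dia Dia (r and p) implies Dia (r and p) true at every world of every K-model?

Invalid (countermodel exists)

Tableau for the negation not (Dia Dia (r and p) implies Dia (r and p)):
1. not (Dia Dia (r and p) implies Dia (r and p)), 0
2. Dia Dia (r and p), 0
3. not Dia (r and p), 0
4. Dia (r and p), 1
5. not (r and p), 1
6. not p, 1
7. r and p, 2
8. r, 2
9. p, 2
Accessibility: 0R1, 1R2
The negation has an open branch (countermodel exists).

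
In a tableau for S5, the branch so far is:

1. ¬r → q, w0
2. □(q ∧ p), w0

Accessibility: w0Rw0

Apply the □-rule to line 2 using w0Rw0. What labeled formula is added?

q ∧ p, w0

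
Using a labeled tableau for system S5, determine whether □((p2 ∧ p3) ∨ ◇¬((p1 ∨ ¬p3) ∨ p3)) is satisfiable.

1. □((p2 ∧ p3) ∨ ◇¬((p1 ∨ ¬p3) ∨ p3)), w0
2. (p2 ∧ p3) ∨ ◇¬((p1 ∨ ¬p3) ∨ p3), w0
3. p2 ∧ p3, w0
4. p2, w0
5. p3, w0
Accessibility: w0Rw0

Satisfiable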